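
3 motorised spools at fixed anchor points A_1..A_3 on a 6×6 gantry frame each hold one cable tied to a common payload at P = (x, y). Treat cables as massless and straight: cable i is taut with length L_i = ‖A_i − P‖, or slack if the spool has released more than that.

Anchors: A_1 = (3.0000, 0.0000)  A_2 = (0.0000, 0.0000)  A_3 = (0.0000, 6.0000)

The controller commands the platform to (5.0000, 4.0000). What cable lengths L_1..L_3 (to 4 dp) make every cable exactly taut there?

L_1 = √((3.0000−5.0000)² + (0.0000−4.0000)²) = 4.4721
L_2 = √((0.0000−5.0000)² + (0.0000−4.0000)²) = 6.4031
L_3 = √((0.0000−5.0000)² + (6.0000−4.0000)²) = 5.3852

(4.4721, 6.4031, 5.3852)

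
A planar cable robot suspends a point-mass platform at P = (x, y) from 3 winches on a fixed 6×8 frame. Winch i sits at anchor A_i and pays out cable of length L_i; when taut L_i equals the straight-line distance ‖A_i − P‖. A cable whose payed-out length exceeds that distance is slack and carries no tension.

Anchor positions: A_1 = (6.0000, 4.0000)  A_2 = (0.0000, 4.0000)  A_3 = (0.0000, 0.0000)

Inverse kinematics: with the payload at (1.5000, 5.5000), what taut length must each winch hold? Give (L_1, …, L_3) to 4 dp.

(4.7434, 2.1213, 5.7009)

L_1 = √((6.0000−1.5000)² + (4.0000−5.5000)²) = 4.7434
L_2 = √((0.0000−1.5000)² + (4.0000−5.5000)²) = 2.1213
L_3 = √((0.0000−1.5000)² + (0.0000−5.5000)²) = 5.7009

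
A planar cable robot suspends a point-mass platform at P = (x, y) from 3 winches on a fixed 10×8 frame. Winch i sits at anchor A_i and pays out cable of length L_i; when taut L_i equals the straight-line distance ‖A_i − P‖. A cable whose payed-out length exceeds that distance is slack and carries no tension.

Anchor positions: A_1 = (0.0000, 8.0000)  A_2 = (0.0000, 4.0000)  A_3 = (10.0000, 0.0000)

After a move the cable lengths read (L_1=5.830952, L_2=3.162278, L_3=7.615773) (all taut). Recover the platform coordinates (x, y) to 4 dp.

(3.0000, 3.0000)

expand ‖A_i−P‖²=L_i² and subtract eq 1 (k_i ≔ ‖A_i‖²−L_i²)
k_1 = 0.0000+64.0000−34.0000 = 30.0000
eq1−eq2 → [0.0000  8.0000]·P = 24.0000
eq1−eq3 → [-20.0000  16.0000]·P = -12.0000
2×2 solve → P = (3.0000, 3.0000)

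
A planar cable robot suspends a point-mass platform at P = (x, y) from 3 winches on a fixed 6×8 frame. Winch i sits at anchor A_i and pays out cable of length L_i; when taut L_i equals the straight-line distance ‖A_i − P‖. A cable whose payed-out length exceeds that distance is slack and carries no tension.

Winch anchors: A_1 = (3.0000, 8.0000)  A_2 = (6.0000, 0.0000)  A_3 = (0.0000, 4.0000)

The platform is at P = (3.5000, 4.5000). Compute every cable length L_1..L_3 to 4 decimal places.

L_1 = √((3.0000−3.5000)² + (8.0000−4.5000)²) = 3.5355
L_2 = √((6.0000−3.5000)² + (0.0000−4.5000)²) = 5.1478
L_3 = √((0.0000−3.5000)² + (4.0000−4.5000)²) = 3.5355

(3.5355, 5.1478, 3.5355)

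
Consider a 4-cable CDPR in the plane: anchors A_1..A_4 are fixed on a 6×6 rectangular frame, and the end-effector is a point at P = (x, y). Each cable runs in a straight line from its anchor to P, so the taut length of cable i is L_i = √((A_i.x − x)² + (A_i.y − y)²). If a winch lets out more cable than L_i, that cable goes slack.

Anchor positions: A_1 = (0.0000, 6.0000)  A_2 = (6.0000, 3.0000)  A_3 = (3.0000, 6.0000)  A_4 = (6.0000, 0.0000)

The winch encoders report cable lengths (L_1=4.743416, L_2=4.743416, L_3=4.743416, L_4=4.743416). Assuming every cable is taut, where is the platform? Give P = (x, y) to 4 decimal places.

circle eqns → linear via eq_j − eq_1; set k_j = A_j·A_j − L_j²
k_1 = 0.0000+36.0000−22.5000 = 13.5000
-12.0000·x + 6.0000·y = k_1−k_2 = -9.0000
-6.0000·x + 0.0000·y = k_1−k_3 = -9.0000
-12.0000·x + 12.0000·y = k_1−k_4 = 0.0000
solve first two rows → x=1.5000, y=1.5000
check cable 4: ‖A_4−P‖² = 22.5000 ≈ L_4² = 22.5000 ✓

(1.5000, 1.5000)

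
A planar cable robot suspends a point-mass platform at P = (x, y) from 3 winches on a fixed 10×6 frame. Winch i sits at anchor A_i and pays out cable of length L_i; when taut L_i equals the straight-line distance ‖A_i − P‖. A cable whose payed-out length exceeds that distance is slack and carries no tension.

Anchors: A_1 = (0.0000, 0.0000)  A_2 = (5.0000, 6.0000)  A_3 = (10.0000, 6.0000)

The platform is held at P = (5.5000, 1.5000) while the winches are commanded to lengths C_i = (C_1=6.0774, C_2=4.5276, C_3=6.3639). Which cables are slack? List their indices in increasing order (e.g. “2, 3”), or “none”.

1

i=1: geometric 5.7009 vs commanded 6.0774 ⇒ slack
i=2: geometric 4.5277 vs commanded 4.5276 ⇒ taut
i=3: geometric 6.3640 vs commanded 6.3639 ⇒ taut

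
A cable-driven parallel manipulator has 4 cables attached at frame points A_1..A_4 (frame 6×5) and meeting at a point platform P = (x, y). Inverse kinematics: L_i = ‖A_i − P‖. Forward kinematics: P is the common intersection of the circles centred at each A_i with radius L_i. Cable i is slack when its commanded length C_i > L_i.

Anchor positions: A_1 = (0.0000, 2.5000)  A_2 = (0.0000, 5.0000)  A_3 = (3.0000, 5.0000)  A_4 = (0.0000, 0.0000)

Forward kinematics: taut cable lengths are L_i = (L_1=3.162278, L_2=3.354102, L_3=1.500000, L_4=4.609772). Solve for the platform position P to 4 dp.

(3.0000, 3.5000)

each cable: (A_i−P)·(A_i−P) = L_i²; let c_i = ‖A_i‖²−L_i²
c_1 = 0.0000+6.2500−10.0000 = -3.7500
row 1: 0.0000x − 5.0000y = -17.5000  (c_2=13.7500)
row 2: -6.0000x − 5.0000y = -35.5000  (c_3=31.7500)
row 3: 0.0000x + 5.0000y = 17.5000  (c_4=-21.2500)
Cramer on rows 1–2 → x = 3.0000, y = 3.5000
check cable 4: ‖A_4−P‖² = 21.2500 ≈ L_4² = 21.2500 ✓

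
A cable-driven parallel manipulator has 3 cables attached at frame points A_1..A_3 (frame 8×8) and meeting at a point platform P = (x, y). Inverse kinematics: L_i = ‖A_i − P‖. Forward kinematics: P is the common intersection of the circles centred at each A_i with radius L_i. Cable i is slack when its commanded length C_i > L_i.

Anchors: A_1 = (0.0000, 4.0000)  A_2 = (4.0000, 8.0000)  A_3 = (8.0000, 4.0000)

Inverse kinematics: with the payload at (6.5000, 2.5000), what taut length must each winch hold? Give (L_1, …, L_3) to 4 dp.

L_1: Δ = A_1−P = (-6.5000, 1.5000) → ‖Δ‖ = √44.5000 = 6.6708
L_2: Δ = A_2−P = (-2.5000, 5.5000) → ‖Δ‖ = √36.5000 = 6.0415
L_3: Δ = A_3−P = (1.5000, 1.5000) → ‖Δ‖ = √4.5000 = 2.1213

(6.6708, 6.0415, 2.1213)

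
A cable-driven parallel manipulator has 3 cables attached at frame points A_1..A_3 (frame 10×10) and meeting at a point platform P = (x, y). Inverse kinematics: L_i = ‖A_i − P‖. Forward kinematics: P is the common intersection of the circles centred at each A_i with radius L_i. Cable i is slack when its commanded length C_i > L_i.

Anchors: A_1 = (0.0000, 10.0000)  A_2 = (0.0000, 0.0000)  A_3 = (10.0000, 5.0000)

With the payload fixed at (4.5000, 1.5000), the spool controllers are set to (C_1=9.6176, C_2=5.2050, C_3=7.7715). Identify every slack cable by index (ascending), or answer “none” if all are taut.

cable 1: L_1 = ‖A_1−P‖ = 9.6177;  C_1 = 9.6176 → taut
cable 2: L_2 = ‖A_2−P‖ = 4.7434;  C_2 = 5.2050 → slack
cable 3: L_3 = ‖A_3−P‖ = 6.5192;  C_3 = 7.7715 → slack

2, 3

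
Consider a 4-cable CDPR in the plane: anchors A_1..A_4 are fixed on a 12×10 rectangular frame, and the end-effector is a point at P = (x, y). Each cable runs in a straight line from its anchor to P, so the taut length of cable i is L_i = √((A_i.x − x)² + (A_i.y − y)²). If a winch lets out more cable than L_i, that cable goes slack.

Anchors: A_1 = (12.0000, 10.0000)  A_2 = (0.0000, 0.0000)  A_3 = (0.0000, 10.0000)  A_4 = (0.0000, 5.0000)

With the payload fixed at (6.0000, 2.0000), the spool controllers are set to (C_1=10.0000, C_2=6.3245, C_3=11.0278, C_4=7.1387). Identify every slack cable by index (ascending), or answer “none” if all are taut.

3, 4

cable 1: √((6.0000)²+(8.0000)²)=10.0000, C_1=10.0000: taut
cable 2: √((-6.0000)²+(-2.0000)²)=6.3246, C_2=6.3245: taut
cable 3: √((-6.0000)²+(8.0000)²)=10.0000, C_3=11.0278: slack
cable 4: √((-6.0000)²+(3.0000)²)=6.7082, C_4=7.1387: slack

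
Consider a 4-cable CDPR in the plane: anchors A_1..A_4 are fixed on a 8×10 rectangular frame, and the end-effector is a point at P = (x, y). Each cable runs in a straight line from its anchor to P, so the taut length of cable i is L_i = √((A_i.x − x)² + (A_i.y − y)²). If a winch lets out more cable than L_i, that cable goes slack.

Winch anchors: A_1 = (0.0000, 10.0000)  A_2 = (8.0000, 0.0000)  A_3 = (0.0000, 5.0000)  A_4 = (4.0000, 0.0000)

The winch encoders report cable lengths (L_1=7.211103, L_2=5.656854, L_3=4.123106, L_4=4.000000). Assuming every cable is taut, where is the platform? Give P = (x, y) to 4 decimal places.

(4.0000, 4.0000)

circle eqns → linear via eq_j − eq_1; set q_j = A_j·A_j − L_j²
q_1 = 0.0000+100.0000−52.0000 = 48.0000
-16.0000·x + 20.0000·y = q_1−q_2 = 16.0000
0.0000·x + 10.0000·y = q_1−q_3 = 40.0000
-8.0000·x + 20.0000·y = q_1−q_4 = 48.0000
solve first two rows → x=4.0000, y=4.0000
check cable 4: ‖A_4−P‖² = 16.0000 ≈ L_4² = 16.0000 ✓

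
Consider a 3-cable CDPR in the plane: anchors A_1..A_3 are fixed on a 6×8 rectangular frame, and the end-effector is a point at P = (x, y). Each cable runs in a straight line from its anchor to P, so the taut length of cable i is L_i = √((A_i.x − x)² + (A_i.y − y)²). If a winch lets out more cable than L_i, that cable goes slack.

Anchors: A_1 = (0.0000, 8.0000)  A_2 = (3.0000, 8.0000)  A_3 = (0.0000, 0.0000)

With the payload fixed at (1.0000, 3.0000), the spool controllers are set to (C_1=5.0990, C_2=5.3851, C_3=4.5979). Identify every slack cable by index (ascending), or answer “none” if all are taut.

cable 1: L_1 = ‖A_1−P‖ = 5.0990;  C_1 = 5.0990 → taut
cable 2: L_2 = ‖A_2−P‖ = 5.3852;  C_2 = 5.3851 → taut
cable 3: L_3 = ‖A_3−P‖ = 3.1623;  C_3 = 4.5979 → slack

3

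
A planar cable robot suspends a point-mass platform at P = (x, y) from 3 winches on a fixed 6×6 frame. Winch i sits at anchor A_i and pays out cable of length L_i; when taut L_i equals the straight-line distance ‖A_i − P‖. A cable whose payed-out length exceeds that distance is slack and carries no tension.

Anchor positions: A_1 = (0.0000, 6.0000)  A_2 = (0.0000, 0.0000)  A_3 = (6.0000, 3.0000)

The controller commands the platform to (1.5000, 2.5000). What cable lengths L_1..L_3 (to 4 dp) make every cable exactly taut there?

(3.8079, 2.9155, 4.5277)

L_1: Δ = A_1−P = (-1.5000, 3.5000) → ‖Δ‖ = √14.5000 = 3.8079
L_2: Δ = A_2−P = (-1.5000, -2.5000) → ‖Δ‖ = √8.5000 = 2.9155
L_3: Δ = A_3−P = (4.5000, 0.5000) → ‖Δ‖ = √20.5000 = 4.5277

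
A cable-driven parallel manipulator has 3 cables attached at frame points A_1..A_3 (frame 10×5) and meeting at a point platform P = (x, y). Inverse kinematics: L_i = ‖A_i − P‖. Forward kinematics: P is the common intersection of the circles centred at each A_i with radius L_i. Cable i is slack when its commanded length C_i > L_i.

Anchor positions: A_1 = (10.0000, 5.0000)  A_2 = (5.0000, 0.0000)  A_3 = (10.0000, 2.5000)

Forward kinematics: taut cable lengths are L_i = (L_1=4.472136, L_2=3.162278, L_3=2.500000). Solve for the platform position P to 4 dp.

each cable: (A_i−P)·(A_i−P) = L_i²; let k_i = ‖A_i‖²−L_i²
k_1 = 100.0000+25.0000−20.0000 = 105.0000
row 1: 10.0000x + 10.0000y = 90.0000  (k_2=15.0000)
row 2: 0.0000x + 5.0000y = 5.0000  (k_3=100.0000)
Cramer on rows 1–2 → x = 8.0000, y = 1.0000

(8.0000, 1.0000)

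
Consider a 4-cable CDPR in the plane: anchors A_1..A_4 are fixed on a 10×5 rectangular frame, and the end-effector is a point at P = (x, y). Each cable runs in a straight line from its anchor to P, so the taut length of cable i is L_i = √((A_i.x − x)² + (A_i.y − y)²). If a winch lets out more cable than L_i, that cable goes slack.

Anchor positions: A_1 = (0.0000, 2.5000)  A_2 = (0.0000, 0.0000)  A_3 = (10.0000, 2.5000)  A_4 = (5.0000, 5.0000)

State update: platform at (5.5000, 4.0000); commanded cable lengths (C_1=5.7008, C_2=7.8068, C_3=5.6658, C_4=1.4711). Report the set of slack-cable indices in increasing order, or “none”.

2, 3, 4

cable 1: L_1 = ‖A_1−P‖ = 5.7009;  C_1 = 5.7008 → taut
cable 2: L_2 = ‖A_2−P‖ = 6.8007;  C_2 = 7.8068 → slack
cable 3: L_3 = ‖A_3−P‖ = 4.7434;  C_3 = 5.6658 → slack
cable 4: L_4 = ‖A_4−P‖ = 1.1180;  C_4 = 1.4711 → slack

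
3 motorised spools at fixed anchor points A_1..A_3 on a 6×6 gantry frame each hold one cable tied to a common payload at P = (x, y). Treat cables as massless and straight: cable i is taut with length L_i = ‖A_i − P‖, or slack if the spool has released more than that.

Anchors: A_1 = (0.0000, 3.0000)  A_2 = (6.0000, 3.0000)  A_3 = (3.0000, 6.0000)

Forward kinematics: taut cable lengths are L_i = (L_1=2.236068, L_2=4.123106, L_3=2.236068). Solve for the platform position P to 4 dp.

circle eqns → linear via eq_j − eq_1; set c_j = A_j·A_j − L_j²
c_1 = 0.0000+9.0000−5.0000 = 4.0000
-12.0000·x + 0.0000·y = c_1−c_2 = -24.0000
-6.0000·x − 6.0000·y = c_1−c_3 = -36.0000
solve first two rows → x=2.0000, y=4.0000

(2.0000, 4.0000)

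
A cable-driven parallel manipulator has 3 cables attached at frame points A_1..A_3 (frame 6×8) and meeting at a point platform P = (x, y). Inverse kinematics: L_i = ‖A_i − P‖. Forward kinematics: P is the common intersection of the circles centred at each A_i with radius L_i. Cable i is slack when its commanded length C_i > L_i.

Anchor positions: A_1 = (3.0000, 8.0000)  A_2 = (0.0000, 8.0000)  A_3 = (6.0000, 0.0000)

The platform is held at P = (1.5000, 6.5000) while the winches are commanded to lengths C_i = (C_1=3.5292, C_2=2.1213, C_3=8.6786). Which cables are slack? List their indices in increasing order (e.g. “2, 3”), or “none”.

cable 1: L_1 = ‖A_1−P‖ = 2.1213;  C_1 = 3.5292 → slack
cable 2: L_2 = ‖A_2−P‖ = 2.1213;  C_2 = 2.1213 → taut
cable 3: L_3 = ‖A_3−P‖ = 7.9057;  C_3 = 8.6786 → slack

1, 3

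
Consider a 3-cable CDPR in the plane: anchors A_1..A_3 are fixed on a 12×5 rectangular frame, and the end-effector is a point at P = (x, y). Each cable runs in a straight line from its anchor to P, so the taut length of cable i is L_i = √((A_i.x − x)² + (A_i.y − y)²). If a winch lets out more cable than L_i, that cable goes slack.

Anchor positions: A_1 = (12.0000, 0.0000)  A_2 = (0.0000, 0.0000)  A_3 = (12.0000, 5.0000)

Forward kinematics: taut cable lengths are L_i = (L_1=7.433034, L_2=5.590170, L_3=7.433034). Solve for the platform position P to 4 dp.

circle eqns → linear via eq_j − eq_1; set k_j = A_j·A_j − L_j²
k_1 = 144.0000+0.0000−55.2500 = 88.7500
24.0000·x + 0.0000·y = k_1−k_2 = 120.0000
0.0000·x − 10.0000·y = k_1−k_3 = -25.0000
solve first two rows → x=5.0000, y=2.5000

(5.0000, 2.5000)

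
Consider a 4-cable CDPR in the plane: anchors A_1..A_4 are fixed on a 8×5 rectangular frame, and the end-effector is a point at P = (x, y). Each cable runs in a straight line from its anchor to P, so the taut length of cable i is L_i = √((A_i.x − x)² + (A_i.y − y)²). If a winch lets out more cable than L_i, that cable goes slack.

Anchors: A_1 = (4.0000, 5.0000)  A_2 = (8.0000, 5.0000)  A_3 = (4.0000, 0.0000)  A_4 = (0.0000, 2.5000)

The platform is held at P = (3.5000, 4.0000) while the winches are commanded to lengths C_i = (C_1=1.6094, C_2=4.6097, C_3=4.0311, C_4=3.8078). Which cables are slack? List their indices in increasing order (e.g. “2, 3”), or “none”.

i=1: geometric 1.1180 vs commanded 1.6094 ⇒ slack
i=2: geometric 4.6098 vs commanded 4.6097 ⇒ taut
i=3: geometric 4.0311 vs commanded 4.0311 ⇒ taut
i=4: geometric 3.8079 vs commanded 3.8078 ⇒ taut

1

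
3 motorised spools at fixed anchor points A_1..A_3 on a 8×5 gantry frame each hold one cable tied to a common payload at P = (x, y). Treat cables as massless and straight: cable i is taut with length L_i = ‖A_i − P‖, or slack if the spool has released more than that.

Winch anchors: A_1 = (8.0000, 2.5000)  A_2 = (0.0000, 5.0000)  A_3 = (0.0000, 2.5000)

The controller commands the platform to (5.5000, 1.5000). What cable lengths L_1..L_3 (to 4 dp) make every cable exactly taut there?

(2.6926, 6.5192, 5.5902)

L_1 = √((8.0000−5.5000)² + (2.5000−1.5000)²) = 2.6926
L_2 = √((0.0000−5.5000)² + (5.0000−1.5000)²) = 6.5192
L_3 = √((0.0000−5.5000)² + (2.5000−1.5000)²) = 5.5902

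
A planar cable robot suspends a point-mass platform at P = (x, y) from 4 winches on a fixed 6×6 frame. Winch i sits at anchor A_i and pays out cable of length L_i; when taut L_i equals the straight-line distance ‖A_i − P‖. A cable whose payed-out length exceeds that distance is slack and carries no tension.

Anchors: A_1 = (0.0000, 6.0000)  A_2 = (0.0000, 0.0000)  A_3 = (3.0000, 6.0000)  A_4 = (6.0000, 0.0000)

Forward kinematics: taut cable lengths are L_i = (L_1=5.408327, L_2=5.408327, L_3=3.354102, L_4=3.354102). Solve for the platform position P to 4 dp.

(4.5000, 3.0000)

expand ‖A_i−P‖²=L_i² and subtract eq 1 (c_i ≔ ‖A_i‖²−L_i²)
c_1 = 0.0000+36.0000−29.2500 = 6.7500
eq1−eq2 → [0.0000  12.0000]·P = 36.0000
eq1−eq3 → [-6.0000  0.0000]·P = -27.0000
eq1−eq4 → [-12.0000  12.0000]·P = -18.0000
2×2 solve → P = (4.5000, 3.0000)
check cable 4: ‖A_4−P‖² = 11.2500 ≈ L_4² = 11.2500 ✓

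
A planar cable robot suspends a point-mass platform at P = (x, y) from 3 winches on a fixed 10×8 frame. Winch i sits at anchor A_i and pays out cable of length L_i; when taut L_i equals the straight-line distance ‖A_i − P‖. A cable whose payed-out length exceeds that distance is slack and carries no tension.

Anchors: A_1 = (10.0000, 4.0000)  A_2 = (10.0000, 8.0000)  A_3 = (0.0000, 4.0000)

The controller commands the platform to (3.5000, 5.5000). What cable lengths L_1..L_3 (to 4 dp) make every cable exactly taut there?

(6.6708, 6.9642, 3.8079)

L_1: Δ = A_1−P = (6.5000, -1.5000) → ‖Δ‖ = √44.5000 = 6.6708
L_2: Δ = A_2−P = (6.5000, 2.5000) → ‖Δ‖ = √48.5000 = 6.9642
L_3: Δ = A_3−P = (-3.5000, -1.5000) → ‖Δ‖ = √14.5000 = 3.8079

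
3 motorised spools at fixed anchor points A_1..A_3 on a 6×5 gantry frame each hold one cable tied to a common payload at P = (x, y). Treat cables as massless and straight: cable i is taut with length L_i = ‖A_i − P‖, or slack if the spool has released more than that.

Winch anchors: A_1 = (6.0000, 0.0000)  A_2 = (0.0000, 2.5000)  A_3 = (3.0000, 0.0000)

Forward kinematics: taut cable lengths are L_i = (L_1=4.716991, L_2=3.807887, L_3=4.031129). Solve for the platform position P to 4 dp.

circle eqns → linear via eq_j − eq_1; set q_j = A_j·A_j − L_j²
q_1 = 36.0000+0.0000−22.2500 = 13.7500
12.0000·x − 5.0000·y = q_1−q_2 = 22.0000
6.0000·x + 0.0000·y = q_1−q_3 = 21.0000
solve first two rows → x=3.5000, y=4.0000

(3.5000, 4.0000)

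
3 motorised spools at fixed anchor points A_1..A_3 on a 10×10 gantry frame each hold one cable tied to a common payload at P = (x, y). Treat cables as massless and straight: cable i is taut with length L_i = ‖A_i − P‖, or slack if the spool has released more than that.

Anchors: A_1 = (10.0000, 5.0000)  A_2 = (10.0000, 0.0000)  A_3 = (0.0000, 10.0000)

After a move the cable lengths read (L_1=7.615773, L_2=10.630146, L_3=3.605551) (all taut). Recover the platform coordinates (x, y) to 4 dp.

(3.0000, 8.0000)

each cable: (A_i−P)·(A_i−P) = L_i²; let k_i = ‖A_i‖²−L_i²
k_1 = 100.0000+25.0000−58.0000 = 67.0000
row 1: 0.0000x + 10.0000y = 80.0000  (k_2=-13.0000)
row 2: 20.0000x − 10.0000y = -20.0000  (k_3=87.0000)
Cramer on rows 1–2 → x = 3.0000, y = 8.0000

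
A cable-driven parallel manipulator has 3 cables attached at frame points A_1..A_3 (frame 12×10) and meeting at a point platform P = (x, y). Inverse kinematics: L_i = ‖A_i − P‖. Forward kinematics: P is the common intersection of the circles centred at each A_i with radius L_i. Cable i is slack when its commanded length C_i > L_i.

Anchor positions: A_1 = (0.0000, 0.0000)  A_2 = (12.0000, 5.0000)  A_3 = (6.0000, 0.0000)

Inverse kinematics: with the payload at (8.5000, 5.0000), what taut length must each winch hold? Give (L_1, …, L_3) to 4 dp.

(9.8615, 3.5000, 5.5902)

cable 1: Δx=-8.5000, Δy=-5.0000; L_1 = √(Δx²+Δy²) = 9.8615
cable 2: Δx=3.5000, Δy=0.0000; L_2 = √(Δx²+Δy²) = 3.5000
cable 3: Δx=-2.5000, Δy=-5.0000; L_3 = √(Δx²+Δy²) = 5.5902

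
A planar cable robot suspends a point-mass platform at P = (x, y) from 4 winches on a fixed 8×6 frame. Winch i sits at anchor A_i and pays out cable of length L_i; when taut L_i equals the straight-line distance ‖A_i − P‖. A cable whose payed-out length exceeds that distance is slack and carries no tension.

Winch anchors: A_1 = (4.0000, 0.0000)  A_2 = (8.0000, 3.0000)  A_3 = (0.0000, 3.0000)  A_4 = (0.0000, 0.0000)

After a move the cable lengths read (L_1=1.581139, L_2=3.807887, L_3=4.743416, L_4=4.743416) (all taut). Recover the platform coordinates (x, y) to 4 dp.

each cable: (A_i−P)·(A_i−P) = L_i²; let q_i = ‖A_i‖²−L_i²
q_1 = 16.0000+0.0000−2.5000 = 13.5000
row 1: -8.0000x − 6.0000y = -45.0000  (q_2=58.5000)
row 2: 8.0000x − 6.0000y = 27.0000  (q_3=-13.5000)
row 3: 8.0000x + 0.0000y = 36.0000  (q_4=-22.5000)
Cramer on rows 1–2 → x = 4.5000, y = 1.5000
check cable 4: ‖A_4−P‖² = 22.5000 ≈ L_4² = 22.5000 ✓

(4.5000, 1.5000)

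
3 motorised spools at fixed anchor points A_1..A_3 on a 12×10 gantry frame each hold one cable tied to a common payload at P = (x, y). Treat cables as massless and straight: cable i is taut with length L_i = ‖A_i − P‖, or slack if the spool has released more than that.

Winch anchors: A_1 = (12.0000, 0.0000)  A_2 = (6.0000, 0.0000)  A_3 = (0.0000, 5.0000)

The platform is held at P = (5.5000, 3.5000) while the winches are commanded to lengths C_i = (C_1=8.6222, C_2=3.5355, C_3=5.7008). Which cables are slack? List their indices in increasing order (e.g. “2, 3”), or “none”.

i=1: geometric 7.3824 vs commanded 8.6222 ⇒ slack
i=2: geometric 3.5355 vs commanded 3.5355 ⇒ taut
i=3: geometric 5.7009 vs commanded 5.7008 ⇒ taut

1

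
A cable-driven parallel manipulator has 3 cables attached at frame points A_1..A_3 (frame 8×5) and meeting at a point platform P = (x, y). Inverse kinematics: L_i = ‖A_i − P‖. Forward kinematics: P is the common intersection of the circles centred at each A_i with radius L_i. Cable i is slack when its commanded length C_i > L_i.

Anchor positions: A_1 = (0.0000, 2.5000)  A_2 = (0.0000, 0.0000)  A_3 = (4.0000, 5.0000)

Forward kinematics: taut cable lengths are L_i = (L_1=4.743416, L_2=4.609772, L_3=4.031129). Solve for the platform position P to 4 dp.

circle eqns → linear via eq_j − eq_1; set c_j = A_j·A_j − L_j²
c_1 = 0.0000+6.2500−22.5000 = -16.2500
0.0000·x + 5.0000·y = c_1−c_2 = 5.0000
-8.0000·x − 5.0000·y = c_1−c_3 = -41.0000
solve first two rows → x=4.5000, y=1.0000

(4.5000, 1.0000)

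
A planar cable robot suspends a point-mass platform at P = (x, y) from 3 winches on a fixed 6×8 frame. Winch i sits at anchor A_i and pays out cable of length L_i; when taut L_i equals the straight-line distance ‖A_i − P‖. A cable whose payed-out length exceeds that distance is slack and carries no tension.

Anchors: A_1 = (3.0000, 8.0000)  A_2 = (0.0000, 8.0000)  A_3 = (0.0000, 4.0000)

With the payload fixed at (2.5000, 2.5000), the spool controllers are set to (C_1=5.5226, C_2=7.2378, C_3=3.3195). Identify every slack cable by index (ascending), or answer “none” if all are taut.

cable 1: √((0.5000)²+(5.5000)²)=5.5227, C_1=5.5226: taut
cable 2: √((-2.5000)²+(5.5000)²)=6.0415, C_2=7.2378: slack
cable 3: √((-2.5000)²+(1.5000)²)=2.9155, C_3=3.3195: slack

2, 3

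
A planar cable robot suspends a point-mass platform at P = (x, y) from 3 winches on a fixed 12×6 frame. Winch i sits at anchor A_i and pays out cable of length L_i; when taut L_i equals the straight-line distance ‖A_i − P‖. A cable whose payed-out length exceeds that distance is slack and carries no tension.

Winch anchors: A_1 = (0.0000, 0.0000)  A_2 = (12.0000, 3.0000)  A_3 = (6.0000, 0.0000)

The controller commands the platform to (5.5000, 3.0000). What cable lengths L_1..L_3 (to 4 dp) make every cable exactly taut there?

L_1 = √((0.0000−5.5000)² + (0.0000−3.0000)²) = 6.2650
L_2 = √((12.0000−5.5000)² + (3.0000−3.0000)²) = 6.5000
L_3 = √((6.0000−5.5000)² + (0.0000−3.0000)²) = 3.0414

(6.2650, 6.5000, 3.0414)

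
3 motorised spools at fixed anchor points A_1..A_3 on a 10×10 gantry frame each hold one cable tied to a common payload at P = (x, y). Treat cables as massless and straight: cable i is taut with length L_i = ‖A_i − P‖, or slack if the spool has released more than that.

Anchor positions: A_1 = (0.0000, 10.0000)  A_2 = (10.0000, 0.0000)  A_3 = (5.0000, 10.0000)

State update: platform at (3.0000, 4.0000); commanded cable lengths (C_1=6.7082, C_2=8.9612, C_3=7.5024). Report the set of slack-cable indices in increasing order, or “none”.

2, 3

cable 1: √((-3.0000)²+(6.0000)²)=6.7082, C_1=6.7082: taut
cable 2: √((7.0000)²+(-4.0000)²)=8.0623, C_2=8.9612: slack
cable 3: √((2.0000)²+(6.0000)²)=6.3246, C_3=7.5024: slack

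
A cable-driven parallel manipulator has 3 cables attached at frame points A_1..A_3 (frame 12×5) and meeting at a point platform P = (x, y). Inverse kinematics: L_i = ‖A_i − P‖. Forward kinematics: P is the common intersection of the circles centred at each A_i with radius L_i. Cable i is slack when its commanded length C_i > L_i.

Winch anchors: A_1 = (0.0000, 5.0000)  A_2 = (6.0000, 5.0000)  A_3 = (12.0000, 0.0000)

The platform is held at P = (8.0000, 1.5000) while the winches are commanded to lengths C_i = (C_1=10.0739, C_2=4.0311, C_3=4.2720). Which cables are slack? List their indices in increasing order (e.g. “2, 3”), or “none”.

1

cable 1: L_1 = ‖A_1−P‖ = 8.7321;  C_1 = 10.0739 → slack
cable 2: L_2 = ‖A_2−P‖ = 4.0311;  C_2 = 4.0311 → taut
cable 3: L_3 = ‖A_3−P‖ = 4.2720;  C_3 = 4.2720 → taut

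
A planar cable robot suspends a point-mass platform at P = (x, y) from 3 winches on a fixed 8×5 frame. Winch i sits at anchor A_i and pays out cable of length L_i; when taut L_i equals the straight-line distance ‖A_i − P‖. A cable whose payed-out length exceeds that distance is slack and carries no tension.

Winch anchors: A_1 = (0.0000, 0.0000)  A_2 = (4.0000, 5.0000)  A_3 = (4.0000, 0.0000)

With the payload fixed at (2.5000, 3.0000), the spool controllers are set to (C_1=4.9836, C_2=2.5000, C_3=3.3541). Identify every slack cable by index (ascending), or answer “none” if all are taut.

1

cable 1: √((-2.5000)²+(-3.0000)²)=3.9051, C_1=4.9836: slack
cable 2: √((1.5000)²+(2.0000)²)=2.5000, C_2=2.5000: taut
cable 3: √((1.5000)²+(-3.0000)²)=3.3541, C_3=3.3541: taut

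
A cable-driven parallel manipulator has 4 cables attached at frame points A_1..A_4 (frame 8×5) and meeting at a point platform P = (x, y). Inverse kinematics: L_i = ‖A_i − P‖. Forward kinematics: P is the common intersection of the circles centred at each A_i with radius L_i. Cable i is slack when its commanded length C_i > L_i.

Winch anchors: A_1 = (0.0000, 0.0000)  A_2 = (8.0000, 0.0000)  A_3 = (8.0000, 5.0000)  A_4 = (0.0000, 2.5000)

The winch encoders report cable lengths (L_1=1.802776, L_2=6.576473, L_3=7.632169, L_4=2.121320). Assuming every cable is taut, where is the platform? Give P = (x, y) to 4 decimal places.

circle eqns → linear via eq_j − eq_1; set k_j = A_j·A_j − L_j²
k_1 = 0.0000+0.0000−3.2500 = -3.2500
-16.0000·x + 0.0000·y = k_1−k_2 = -24.0000
-16.0000·x − 10.0000·y = k_1−k_3 = -34.0000
0.0000·x − 5.0000·y = k_1−k_4 = -5.0000
solve first two rows → x=1.5000, y=1.0000
check cable 4: ‖A_4−P‖² = 4.5000 ≈ L_4² = 4.5000 ✓

(1.5000, 1.0000)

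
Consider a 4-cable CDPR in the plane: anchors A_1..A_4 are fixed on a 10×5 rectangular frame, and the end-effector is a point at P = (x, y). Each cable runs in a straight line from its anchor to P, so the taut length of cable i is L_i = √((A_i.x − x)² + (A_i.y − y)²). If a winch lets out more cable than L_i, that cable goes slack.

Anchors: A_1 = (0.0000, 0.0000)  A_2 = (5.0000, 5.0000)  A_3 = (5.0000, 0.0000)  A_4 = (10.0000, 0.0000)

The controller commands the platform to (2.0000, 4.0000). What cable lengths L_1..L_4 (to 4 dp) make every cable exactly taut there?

(4.4721, 3.1623, 5.0000, 8.9443)

L_1 = √((0.0000−2.0000)² + (0.0000−4.0000)²) = 4.4721
L_2 = √((5.0000−2.0000)² + (5.0000−4.0000)²) = 3.1623
L_3 = √((5.0000−2.0000)² + (0.0000−4.0000)²) = 5.0000
L_4 = √((10.0000−2.0000)² + (0.0000−4.0000)²) = 8.9443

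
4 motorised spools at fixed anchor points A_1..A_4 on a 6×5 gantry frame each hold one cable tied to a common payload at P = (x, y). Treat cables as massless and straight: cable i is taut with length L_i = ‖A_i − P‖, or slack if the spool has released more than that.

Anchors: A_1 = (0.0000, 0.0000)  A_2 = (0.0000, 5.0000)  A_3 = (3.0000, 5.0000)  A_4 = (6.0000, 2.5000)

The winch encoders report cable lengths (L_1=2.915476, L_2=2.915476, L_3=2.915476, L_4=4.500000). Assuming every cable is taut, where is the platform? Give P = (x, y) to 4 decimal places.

expand ‖A_i−P‖²=L_i² and subtract eq 1 (c_i ≔ ‖A_i‖²−L_i²)
c_1 = 0.0000+0.0000−8.5000 = -8.5000
eq1−eq2 → [0.0000  -10.0000]·P = -25.0000
eq1−eq3 → [-6.0000  -10.0000]·P = -34.0000
eq1−eq4 → [-12.0000  -5.0000]·P = -30.5000
2×2 solve → P = (1.5000, 2.5000)
check cable 4: ‖A_4−P‖² = 20.2500 ≈ L_4² = 20.2500 ✓

(1.5000, 2.5000)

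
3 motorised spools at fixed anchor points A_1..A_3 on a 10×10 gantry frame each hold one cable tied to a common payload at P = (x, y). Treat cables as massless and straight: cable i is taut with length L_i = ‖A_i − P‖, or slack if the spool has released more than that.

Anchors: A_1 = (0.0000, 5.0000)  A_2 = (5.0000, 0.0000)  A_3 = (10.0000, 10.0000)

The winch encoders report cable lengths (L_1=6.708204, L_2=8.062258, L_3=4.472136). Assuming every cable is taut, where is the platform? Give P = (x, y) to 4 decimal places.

circle eqns → linear via eq_j − eq_1; set k_j = A_j·A_j − L_j²
k_1 = 0.0000+25.0000−45.0000 = -20.0000
-10.0000·x + 10.0000·y = k_1−k_2 = 20.0000
-20.0000·x − 10.0000·y = k_1−k_3 = -200.0000
solve first two rows → x=6.0000, y=8.0000

(6.0000, 8.0000)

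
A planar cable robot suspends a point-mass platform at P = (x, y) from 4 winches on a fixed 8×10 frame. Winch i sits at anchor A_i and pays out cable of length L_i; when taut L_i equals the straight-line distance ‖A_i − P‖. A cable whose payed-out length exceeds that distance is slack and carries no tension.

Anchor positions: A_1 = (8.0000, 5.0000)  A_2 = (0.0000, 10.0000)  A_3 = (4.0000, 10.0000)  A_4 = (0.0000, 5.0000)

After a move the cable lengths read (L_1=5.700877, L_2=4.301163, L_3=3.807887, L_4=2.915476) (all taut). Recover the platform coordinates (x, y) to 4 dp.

each cable: (A_i−P)·(A_i−P) = L_i²; let c_i = ‖A_i‖²−L_i²
c_1 = 64.0000+25.0000−32.5000 = 56.5000
row 1: 16.0000x − 10.0000y = -25.0000  (c_2=81.5000)
row 2: 8.0000x − 10.0000y = -45.0000  (c_3=101.5000)
row 3: 16.0000x + 0.0000y = 40.0000  (c_4=16.5000)
Cramer on rows 1–2 → x = 2.5000, y = 6.5000
check cable 4: ‖A_4−P‖² = 8.5000 ≈ L_4² = 8.5000 ✓

(2.5000, 6.5000)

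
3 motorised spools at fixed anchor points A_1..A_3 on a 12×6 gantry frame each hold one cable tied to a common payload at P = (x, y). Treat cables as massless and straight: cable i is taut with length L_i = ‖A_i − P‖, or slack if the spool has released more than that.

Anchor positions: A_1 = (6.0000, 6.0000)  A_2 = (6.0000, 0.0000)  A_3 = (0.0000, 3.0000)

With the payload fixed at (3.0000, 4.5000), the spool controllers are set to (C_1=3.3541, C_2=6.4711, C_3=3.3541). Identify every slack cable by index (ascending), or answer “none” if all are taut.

2

cable 1: √((3.0000)²+(1.5000)²)=3.3541, C_1=3.3541: taut
cable 2: √((3.0000)²+(-4.5000)²)=5.4083, C_2=6.4711: slack
cable 3: √((-3.0000)²+(-1.5000)²)=3.3541, C_3=3.3541: taut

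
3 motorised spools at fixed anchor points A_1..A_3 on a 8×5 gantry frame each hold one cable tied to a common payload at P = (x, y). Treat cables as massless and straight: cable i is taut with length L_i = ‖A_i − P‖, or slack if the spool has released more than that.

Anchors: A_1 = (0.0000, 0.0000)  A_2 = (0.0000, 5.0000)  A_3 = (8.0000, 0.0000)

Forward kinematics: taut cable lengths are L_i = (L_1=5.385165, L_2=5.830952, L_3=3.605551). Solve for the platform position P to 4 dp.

(5.0000, 2.0000)

circle eqns → linear via eq_j − eq_1; set k_j = A_j·A_j − L_j²
k_1 = 0.0000+0.0000−29.0000 = -29.0000
0.0000·x − 10.0000·y = k_1−k_2 = -20.0000
-16.0000·x + 0.0000·y = k_1−k_3 = -80.0000
solve first two rows → x=5.0000, y=2.0000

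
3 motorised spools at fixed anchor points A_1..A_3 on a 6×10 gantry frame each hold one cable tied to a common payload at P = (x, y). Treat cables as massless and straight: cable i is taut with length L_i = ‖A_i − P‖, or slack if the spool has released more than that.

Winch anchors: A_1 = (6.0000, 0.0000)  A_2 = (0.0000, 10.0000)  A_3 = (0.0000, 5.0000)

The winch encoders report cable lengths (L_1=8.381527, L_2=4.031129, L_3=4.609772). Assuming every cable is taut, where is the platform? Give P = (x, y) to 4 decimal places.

(3.5000, 8.0000)

expand ‖A_i−P‖²=L_i² and subtract eq 1 (c_i ≔ ‖A_i‖²−L_i²)
c_1 = 36.0000+0.0000−70.2500 = -34.2500
eq1−eq2 → [12.0000  -20.0000]·P = -118.0000
eq1−eq3 → [12.0000  -10.0000]·P = -38.0000
2×2 solve → P = (3.5000, 8.0000)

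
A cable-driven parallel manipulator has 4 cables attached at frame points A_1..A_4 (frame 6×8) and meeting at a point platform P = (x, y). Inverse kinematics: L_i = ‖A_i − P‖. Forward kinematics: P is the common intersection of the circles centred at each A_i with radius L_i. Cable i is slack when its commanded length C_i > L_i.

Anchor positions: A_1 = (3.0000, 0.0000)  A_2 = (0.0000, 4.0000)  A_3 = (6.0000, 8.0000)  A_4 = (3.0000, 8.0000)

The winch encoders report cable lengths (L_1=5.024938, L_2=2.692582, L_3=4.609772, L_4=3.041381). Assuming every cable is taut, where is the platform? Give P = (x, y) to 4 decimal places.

(2.5000, 5.0000)

circle eqns → linear via eq_j − eq_1; set q_j = A_j·A_j − L_j²
q_1 = 9.0000+0.0000−25.2500 = -16.2500
6.0000·x − 8.0000·y = q_1−q_2 = -25.0000
-6.0000·x − 16.0000·y = q_1−q_3 = -95.0000
0.0000·x − 16.0000·y = q_1−q_4 = -80.0000
solve first two rows → x=2.5000, y=5.0000
check cable 4: ‖A_4−P‖² = 9.2500 ≈ L_4² = 9.2500 ✓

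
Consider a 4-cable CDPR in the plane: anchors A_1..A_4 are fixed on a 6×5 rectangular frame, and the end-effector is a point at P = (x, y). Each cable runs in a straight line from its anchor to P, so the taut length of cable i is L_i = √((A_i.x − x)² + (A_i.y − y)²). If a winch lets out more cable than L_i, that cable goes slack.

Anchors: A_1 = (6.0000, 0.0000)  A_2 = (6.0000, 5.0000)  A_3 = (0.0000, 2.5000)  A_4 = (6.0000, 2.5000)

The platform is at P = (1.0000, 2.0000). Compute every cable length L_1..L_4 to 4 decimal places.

L_1 = √((6.0000−1.0000)² + (0.0000−2.0000)²) = 5.3852
L_2 = √((6.0000−1.0000)² + (5.0000−2.0000)²) = 5.8310
L_3 = √((0.0000−1.0000)² + (2.5000−2.0000)²) = 1.1180
L_4 = √((6.0000−1.0000)² + (2.5000−2.0000)²) = 5.0249

(5.3852, 5.8310, 1.1180, 5.0249)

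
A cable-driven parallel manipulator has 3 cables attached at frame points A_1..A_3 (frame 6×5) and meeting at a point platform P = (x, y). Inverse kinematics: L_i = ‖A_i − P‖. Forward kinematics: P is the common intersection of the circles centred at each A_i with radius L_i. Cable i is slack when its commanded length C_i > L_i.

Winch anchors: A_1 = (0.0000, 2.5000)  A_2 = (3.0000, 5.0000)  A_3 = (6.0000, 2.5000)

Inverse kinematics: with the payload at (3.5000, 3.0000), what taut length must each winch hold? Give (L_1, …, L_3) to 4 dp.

L_1: Δ = A_1−P = (-3.5000, -0.5000) → ‖Δ‖ = √12.5000 = 3.5355
L_2: Δ = A_2−P = (-0.5000, 2.0000) → ‖Δ‖ = √4.2500 = 2.0616
L_3: Δ = A_3−P = (2.5000, -0.5000) → ‖Δ‖ = √6.5000 = 2.5495

(3.5355, 2.0616, 2.5495)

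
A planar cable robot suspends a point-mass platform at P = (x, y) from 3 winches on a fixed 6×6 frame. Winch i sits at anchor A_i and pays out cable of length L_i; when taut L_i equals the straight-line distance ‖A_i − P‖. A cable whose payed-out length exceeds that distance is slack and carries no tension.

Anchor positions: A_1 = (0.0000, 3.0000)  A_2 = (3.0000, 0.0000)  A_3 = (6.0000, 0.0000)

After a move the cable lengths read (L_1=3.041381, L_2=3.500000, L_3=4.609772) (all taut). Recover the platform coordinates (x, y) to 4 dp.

(3.0000, 3.5000)

expand ‖A_i−P‖²=L_i² and subtract eq 1 (c_i ≔ ‖A_i‖²−L_i²)
c_1 = 0.0000+9.0000−9.2500 = -0.2500
eq1−eq2 → [-6.0000  6.0000]·P = 3.0000
eq1−eq3 → [-12.0000  6.0000]·P = -15.0000
2×2 solve → P = (3.0000, 3.5000)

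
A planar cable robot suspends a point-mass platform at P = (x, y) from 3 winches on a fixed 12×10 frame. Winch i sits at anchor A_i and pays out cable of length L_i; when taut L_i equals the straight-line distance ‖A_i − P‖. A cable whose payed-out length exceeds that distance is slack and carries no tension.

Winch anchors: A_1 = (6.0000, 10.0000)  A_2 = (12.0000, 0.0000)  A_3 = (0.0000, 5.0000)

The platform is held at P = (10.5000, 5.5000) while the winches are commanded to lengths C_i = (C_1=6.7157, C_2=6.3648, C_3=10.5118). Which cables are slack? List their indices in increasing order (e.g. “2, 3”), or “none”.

1, 2

i=1: geometric 6.3640 vs commanded 6.7157 ⇒ slack
i=2: geometric 5.7009 vs commanded 6.3648 ⇒ slack
i=3: geometric 10.5119 vs commanded 10.5118 ⇒ taut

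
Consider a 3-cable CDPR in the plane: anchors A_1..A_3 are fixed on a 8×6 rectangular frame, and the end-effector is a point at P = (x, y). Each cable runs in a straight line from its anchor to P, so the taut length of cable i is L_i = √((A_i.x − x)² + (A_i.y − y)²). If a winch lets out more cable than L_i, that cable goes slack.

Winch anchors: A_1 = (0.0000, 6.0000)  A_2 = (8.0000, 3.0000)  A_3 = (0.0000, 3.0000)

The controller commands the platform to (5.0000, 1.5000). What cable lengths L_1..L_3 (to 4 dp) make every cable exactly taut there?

L_1 = √((0.0000−5.0000)² + (6.0000−1.5000)²) = 6.7268
L_2 = √((8.0000−5.0000)² + (3.0000−1.5000)²) = 3.3541
L_3 = √((0.0000−5.0000)² + (3.0000−1.5000)²) = 5.2202

(6.7268, 3.3541, 5.2202)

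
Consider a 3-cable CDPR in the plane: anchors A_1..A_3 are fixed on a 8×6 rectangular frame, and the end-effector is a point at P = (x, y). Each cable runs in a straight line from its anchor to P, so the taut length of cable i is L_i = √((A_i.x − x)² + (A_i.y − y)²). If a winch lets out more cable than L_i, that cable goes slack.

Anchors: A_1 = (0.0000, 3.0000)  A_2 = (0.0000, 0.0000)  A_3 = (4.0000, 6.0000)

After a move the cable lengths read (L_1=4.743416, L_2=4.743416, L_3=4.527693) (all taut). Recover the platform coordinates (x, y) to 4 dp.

(4.5000, 1.5000)

expand ‖A_i−P‖²=L_i² and subtract eq 1 (q_i ≔ ‖A_i‖²−L_i²)
q_1 = 0.0000+9.0000−22.5000 = -13.5000
eq1−eq2 → [0.0000  6.0000]·P = 9.0000
eq1−eq3 → [-8.0000  -6.0000]·P = -45.0000
2×2 solve → P = (4.5000, 1.5000)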